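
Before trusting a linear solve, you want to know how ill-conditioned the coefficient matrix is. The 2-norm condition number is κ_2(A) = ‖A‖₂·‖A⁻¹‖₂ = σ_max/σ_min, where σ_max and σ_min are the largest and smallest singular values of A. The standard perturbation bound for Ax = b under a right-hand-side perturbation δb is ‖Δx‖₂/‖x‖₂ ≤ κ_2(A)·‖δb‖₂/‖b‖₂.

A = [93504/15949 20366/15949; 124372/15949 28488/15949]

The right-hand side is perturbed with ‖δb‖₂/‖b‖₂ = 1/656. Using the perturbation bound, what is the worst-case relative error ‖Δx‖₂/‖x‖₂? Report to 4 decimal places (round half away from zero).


form AᵀA = [24211392400/254370601 5447412000/254370601; 5447412000/254370601 1226340100/254370601] with trace 15132500/151321 and determinant 40000/151321
solving λ² − 15132500/151321·λ + 40000/151321 = 0 gives λ = 100, 400/151321
κ_2(A) = √(λ_max/λ_min) = √(100 / (400/151321)) = 194.5000
worst-case relative error ≤ 194.5000 × 1/656 = 0.2965

0.2965


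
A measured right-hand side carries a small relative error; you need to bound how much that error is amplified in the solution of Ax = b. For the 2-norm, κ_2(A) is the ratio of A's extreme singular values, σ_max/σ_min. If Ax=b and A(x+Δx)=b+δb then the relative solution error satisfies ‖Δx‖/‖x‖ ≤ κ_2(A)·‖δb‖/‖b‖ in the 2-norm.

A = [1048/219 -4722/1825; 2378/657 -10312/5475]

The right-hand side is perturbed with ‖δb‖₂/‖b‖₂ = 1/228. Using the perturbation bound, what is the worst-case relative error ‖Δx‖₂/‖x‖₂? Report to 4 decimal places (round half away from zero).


0.5763

form AᵀA = [15539620/431649 -13811968/719415; -13811968/719415 12280516/1199025] with trace 499015144/10791225 and determinant 1336336/10791225
eigenvalues of AᵀA: λ = (tr ± √(tr²−4·det))/2 = 1156/25, 1156/431649
κ_2(A) = √(λ_max/λ_min) = √((1156/25) / (1156/431649)) = 131.4000
κ_2(A)·‖δb‖/‖b‖ = 0.5763


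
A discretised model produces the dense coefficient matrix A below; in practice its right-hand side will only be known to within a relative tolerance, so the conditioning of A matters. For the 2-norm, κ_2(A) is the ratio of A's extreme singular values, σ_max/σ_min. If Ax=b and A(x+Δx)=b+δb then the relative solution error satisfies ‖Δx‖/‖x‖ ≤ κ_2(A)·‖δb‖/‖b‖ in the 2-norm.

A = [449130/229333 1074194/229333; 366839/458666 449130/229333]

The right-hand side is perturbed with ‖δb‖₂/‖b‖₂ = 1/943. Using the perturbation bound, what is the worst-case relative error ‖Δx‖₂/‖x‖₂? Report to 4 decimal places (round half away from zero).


0.3598

AᵀA = [5570662009/1244819524 3342200895/311204881; 3342200895/311204881 8021363944/311204881]; tr = 222817265/7365796, det = 14641/1841449
λ_max, λ_min = (222817265/7365796 ± √49645808100172449/54254950713616)/2 = 121/4, 484/1841449
so κ_2 = √((121/4) / (484/1841449)) = 339.2500
bound on ‖Δx‖/‖x‖: κ·ε = 339.2500·1/943 = 0.3598


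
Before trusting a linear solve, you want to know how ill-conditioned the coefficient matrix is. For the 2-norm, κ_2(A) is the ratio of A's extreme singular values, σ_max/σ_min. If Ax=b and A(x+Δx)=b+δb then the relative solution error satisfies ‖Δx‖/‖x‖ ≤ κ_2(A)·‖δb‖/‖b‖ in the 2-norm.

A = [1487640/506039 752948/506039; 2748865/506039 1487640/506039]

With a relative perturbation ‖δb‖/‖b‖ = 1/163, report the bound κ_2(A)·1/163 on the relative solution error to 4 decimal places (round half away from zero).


form AᵀA = [33803915425/886074289 18025733880/886074289; 18025733880/886074289 9619389136/886074289] with trace 150253649/3066001 and determinant 960400/3066001
char-poly roots: 49 and 19600/3066001
κ = σ_max/σ_min = 7/(140/1751) = 87.5500
bound on ‖Δx‖/‖x‖: κ·ε = 87.5500·1/163 = 0.5371

0.5371


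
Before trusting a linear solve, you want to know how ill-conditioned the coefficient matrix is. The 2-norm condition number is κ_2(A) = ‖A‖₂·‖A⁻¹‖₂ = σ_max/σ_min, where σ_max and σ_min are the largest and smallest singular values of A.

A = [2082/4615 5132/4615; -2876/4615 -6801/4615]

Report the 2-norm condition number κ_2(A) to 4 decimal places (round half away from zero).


form AᵀA = [38788/65533 93060/65533; 93060/65533 223357/65533] with trace 20165/5041 and determinant 4/5041
solving λ² − 20165/5041·λ + 4/5041 = 0 gives λ = 4, 1/5041
κ_2(A) = √(λ_max/λ_min) = √(4 / (1/5041)) = 142.0000

142.0000


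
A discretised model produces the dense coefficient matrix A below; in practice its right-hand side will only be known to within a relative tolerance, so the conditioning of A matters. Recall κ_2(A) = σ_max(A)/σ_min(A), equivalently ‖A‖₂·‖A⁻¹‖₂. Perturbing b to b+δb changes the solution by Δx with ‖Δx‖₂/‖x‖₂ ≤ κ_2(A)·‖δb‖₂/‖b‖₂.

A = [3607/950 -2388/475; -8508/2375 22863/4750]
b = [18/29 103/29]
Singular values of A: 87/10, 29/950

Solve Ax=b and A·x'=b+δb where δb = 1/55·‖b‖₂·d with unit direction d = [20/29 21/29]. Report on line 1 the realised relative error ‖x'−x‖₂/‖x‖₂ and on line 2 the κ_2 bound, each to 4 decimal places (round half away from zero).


σ_max = 87/10, σ_min = 29/950
κ = σ_max/σ_min = (87/10)/(29/950) = 285.0000
perturbation bound = 285.0000·1/55 = 5.1818
solve Ax = b  →  x = [78.4828 59.1494]
‖b‖ = 3.6056, ‖x‖ = 98.2761
with δb = [0.0452 0.0475], A·Δx = δb → ‖Δx‖ = 2.1475
relative error = 0.0219
so the bound overstates the realised error by a factor of ≈ 237.1350 (computed from the unrounded values)

0.0219
5.1818


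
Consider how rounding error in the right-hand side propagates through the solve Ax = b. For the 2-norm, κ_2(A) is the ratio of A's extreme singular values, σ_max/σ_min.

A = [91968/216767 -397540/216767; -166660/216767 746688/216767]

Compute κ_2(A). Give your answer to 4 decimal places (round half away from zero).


M = AᵀA = [125376016/162588001 -557107200/162588001; -557107200/162588001 2476058896/162588001]. tr(M)=1547552/96721, det(M)=256/96721
char-poly roots: 16 and 16/96721
κ_2(A) = √(λ_max/λ_min) = √(16 / (16/96721)) = 311.0000

311.0000


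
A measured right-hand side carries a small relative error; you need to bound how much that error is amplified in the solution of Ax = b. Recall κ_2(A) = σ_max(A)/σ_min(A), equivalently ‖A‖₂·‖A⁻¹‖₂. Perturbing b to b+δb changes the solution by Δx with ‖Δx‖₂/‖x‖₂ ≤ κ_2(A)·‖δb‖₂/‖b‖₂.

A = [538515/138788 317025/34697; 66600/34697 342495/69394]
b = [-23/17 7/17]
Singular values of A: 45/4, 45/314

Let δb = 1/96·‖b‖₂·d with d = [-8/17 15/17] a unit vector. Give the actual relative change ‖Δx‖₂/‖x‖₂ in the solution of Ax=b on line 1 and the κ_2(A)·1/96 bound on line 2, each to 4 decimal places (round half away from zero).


0.0147
0.8177

from the listed singular values, σ₁ = 45/4, σ_n = 45/314
κ_2(A) = (45/4) / (45/314) = 78.5000
bound on ‖Δx‖/‖x‖: κ·ε = 78.5000·1/96 = 0.8177
solve Ax = b  →  x = [-6.4752 2.6017]
‖b‖₂ = 1.4142 and ‖x‖₂ = 6.9783
Δx = A⁻¹·δb where δb = 1/96·1.4142·d; ‖Δx‖ = 0.1028
relative error = 0.0147
realised/bound (from unrounded values) ≈ 0.0180


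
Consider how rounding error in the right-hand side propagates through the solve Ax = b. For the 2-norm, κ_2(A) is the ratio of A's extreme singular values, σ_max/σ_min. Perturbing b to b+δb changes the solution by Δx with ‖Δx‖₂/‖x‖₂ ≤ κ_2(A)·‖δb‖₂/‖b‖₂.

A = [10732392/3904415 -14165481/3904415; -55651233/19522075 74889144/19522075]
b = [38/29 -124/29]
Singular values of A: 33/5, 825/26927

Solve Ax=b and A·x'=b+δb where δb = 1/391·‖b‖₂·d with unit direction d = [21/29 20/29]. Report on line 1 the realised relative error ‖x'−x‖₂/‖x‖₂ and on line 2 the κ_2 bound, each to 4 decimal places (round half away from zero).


largest singular value 33/5, smallest 825/26927
κ = σ_max/σ_min = (33/5)/(825/26927) = 215.4160
perturbation bound = 215.4160·1/391 = 0.5509
solve Ax = b  →  x = [-51.8584 -39.6514]
2-norm of b is 4.4721; of x, 65.2804
re-solving with b+δb shifts x by Δx of norm 0.3733
realised ‖Δx‖/‖x‖ = 0.0057
realised/bound (from unrounded values) ≈ 0.0104

0.0057
0.5509


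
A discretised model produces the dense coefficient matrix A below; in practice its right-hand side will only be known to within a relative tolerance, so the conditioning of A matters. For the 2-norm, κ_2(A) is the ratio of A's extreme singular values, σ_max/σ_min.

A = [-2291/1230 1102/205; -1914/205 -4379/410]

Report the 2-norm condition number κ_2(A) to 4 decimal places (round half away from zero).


M = AᵀA = [81577/900 6728/75; 6728/75 14297/100]. tr(M)=4205/18, det(M)=707281/144
solving λ² − 4205/18·λ + 707281/144 = 0 gives λ = 841/4, 841/36
so κ_2 = √((841/4) / (841/36)) = 3.0000

3.0000


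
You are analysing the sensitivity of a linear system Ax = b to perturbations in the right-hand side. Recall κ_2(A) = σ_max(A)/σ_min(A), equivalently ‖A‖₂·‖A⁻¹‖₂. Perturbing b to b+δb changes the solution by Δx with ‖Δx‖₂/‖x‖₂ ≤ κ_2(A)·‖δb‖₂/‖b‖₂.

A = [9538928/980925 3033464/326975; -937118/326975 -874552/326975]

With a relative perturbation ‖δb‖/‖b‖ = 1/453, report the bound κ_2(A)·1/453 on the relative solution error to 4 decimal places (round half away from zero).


M = AᵀA = [158231773924/1539542169 50231471920/513180723; 50231471920/513180723 15946792064/171060241]. tr(M)=358802500/1830609, det(M)=614656/1830609
eigenvalues of AᵀA: λ = (tr ± √(tr²−4·det))/2 = 196, 3136/1830609
σ_max=√196=14, σ_min=√(3136/1830609)=(56/1353) → κ = 338.2500
bound on ‖Δx‖/‖x‖: κ·ε = 338.2500·1/453 = 0.7467

0.7467


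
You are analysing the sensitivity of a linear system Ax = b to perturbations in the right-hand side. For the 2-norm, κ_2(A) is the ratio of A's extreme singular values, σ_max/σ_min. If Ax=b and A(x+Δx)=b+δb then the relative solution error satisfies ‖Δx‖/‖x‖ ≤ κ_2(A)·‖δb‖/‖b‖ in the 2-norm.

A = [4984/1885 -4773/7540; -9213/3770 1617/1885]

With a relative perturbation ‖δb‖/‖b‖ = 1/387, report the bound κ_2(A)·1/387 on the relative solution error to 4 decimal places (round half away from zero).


0.0504

M = AᵀA = [219073/16900 -31857/8450; -31857/8450 76833/67600]. tr(M)=38125/2704, det(M)=5625/10816
λ_max, λ_min = (38125/2704 ± √1438305625/7311616)/2 = 225/16, 25/676
so κ_2 = √((225/16) / (25/676)) = 19.5000
κ_2(A)·‖δb‖/‖b‖ = 0.0504


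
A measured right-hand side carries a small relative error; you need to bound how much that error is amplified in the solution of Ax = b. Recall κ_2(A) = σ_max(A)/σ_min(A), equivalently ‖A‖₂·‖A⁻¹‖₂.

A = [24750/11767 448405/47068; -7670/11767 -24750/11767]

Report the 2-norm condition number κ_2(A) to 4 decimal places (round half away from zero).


AᵀA = [399400/82369 3526875/164738; 3526875/164738 125442025/1317904]; tr = 78425/784, det = 625/196
eigenvalues of AᵀA: λ = (tr ± √(tr²−4·det))/2 = 100, 25/784
κ_2(A) = √(λ_max/λ_min) = √(100 / (25/784)) = 56.0000

56.0000


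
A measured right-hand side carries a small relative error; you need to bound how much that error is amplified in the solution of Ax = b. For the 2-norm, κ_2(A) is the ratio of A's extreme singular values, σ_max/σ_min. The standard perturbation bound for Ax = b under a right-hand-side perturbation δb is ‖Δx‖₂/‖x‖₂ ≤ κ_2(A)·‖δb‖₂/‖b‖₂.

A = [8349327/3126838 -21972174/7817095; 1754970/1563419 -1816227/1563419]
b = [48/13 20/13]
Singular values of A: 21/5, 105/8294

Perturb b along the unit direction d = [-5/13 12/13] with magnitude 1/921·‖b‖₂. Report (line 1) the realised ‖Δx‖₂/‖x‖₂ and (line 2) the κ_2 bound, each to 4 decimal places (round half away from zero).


σ_max = 21/5, σ_min = 105/8294
κ = σ_max/σ_min = (21/5)/(105/8294) = 331.7600
perturbation bound = 331.7600·1/921 = 0.3602
solve Ax = b  →  x = [0.6568 -0.6897]
2-norm of b is 4.0000; of x, 0.9524
δb = ε·‖b‖·d = [-0.0017 0.0040]; solving A·Δx = δb gives ‖Δx‖ = 0.3431
realised ‖Δx‖/‖x‖ = 0.3602
tightness: 0.3602 against a bound of 0.3602; the bound is attained (ratio 1)

0.3602
0.3602


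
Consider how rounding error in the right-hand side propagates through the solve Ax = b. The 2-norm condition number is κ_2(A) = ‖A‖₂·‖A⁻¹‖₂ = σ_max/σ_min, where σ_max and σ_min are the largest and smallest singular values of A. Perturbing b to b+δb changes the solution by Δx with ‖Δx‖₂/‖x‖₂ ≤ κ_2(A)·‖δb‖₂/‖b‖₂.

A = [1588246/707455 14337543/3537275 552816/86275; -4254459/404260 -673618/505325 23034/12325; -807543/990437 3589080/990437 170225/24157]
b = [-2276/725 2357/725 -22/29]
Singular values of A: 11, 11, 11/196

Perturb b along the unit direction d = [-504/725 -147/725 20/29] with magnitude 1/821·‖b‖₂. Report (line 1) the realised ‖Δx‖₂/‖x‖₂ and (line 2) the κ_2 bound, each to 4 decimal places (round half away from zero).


0.0056
0.2387

largest singular value 11, smallest 11/196
κ_2(A) = 11 / (11/196) = 196.0000
κ_2(A)·‖δb‖/‖b‖ = 0.2387
solve Ax = b  →  x = [3.1152 -15.5018 8.2246]
2-norm of b is 4.5826; of x, 17.8228
with δb = [-0.0039 -0.0011 0.0038], A·Δx = δb → ‖Δx‖ = 0.0995
realised ‖Δx‖/‖x‖ = 0.0056
tightness: 0.0056 against a bound of 0.2387 (unrounded ratio ≈ 0.0234)


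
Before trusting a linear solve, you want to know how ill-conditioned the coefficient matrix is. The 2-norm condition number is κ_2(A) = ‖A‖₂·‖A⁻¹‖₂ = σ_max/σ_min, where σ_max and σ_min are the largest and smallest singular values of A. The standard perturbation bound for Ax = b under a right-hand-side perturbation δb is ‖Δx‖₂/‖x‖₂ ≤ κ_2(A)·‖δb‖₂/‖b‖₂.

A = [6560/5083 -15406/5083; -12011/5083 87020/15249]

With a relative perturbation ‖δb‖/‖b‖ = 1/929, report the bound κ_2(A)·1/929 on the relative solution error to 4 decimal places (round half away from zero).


0.2600

AᵀA = [49853/6877 -358900/20631; -358900/20631 2584132/61893]; tr = 233293/4761, det = 196/4761
solving λ² − 233293/4761·λ + 196/4761 = 0 gives λ = 49, 4/4761
σ_max=√49=7, σ_min=√(4/4761)=(2/69) → κ = 241.5000
worst-case relative error ≤ 241.5000 × 1/929 = 0.2600


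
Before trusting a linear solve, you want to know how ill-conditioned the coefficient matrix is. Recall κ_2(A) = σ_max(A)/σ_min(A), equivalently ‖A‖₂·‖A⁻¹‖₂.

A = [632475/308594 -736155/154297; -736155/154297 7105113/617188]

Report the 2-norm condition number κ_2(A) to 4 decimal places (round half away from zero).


form AᵀA = [15193617525/563492644 -36459548685/563492644; -36459548685/563492644 350020223001/2253970576] with trace 2430737829/13337104 and determinant 36905625/53348416
λ_max, λ_min = (2430737829/13337104 ± √5907994179172823241/177878343106816)/2 = 729/4, 50625/13337104
so κ_2 = √((729/4) / (50625/13337104)) = 219.1200

219.1200


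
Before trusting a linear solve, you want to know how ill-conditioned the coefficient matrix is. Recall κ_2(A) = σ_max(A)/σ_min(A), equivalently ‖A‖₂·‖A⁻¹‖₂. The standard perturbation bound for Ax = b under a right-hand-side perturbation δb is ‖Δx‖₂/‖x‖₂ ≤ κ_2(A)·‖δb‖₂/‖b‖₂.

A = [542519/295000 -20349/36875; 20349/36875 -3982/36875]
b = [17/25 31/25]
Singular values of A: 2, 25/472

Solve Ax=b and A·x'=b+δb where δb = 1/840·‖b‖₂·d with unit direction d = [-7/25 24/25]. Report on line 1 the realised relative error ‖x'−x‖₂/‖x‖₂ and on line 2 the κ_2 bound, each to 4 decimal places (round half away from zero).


from the listed singular values, σ₁ = 2, σ_n = 25/472
κ = σ_max/σ_min = 2/(25/472) = 37.7600
worst-case relative error ≤ 37.7600 × 1/840 = 0.0450
solve Ax = b  →  x = [5.7664 17.9848]
2-norm of b is 1.4142; of x, 18.8866
re-solving with b+δb shifts x by Δx of norm 0.0318
realised ‖Δx‖/‖x‖ = 0.0017
tightness: 0.0017 against a bound of 0.0450 (unrounded ratio ≈ 0.0374)

0.0017
0.0450


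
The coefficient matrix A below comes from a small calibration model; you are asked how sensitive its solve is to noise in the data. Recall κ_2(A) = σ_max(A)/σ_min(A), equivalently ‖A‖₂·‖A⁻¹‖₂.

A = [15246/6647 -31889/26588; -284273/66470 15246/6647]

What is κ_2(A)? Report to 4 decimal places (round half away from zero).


M = AᵀA = [360052561/15288100 -19202337/1528810; -19202337/1528810 16387393/2446096]. tr(M)=6401021/211600, det(M)=14641/846400
solving λ² − 6401021/211600·λ + 14641/846400 = 0 gives λ = 121/4, 121/211600
σ_max=√(121/4)=(11/2), σ_min=√(121/211600)=(11/460) → κ = 230.0000

230.0000


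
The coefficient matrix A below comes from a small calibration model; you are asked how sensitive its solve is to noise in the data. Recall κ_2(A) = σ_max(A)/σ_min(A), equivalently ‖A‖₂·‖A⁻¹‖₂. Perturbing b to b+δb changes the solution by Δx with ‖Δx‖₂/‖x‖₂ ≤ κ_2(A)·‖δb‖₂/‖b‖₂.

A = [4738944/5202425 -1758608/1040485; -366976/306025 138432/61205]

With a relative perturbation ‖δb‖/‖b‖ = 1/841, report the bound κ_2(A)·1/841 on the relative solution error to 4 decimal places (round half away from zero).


0.3639

form AᵀA = [2455104815104/1082609035225 -920619915264/216521807045; -920619915264/216521807045 345237203200/43304361409] with trace 38359982336/3746052025 and determinant 4194304/3746052025
eigenvalues of AᵀA: λ = (tr ± √(tr²−4·det))/2 = 256/25, 16384/149842081
so κ_2 = √((256/25) / (16384/149842081)) = 306.0250
κ_2(A)·‖δb‖/‖b‖ = 0.3639


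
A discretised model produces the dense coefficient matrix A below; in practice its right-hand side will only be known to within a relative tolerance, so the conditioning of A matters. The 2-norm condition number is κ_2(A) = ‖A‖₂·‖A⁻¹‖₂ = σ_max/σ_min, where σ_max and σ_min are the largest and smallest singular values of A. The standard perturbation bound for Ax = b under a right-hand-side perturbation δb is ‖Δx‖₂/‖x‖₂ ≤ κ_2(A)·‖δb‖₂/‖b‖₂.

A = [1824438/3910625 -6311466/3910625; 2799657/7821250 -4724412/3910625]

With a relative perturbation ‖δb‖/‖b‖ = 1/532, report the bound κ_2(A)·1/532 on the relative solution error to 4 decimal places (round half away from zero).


form AᵀA = [846095015241/2446878062500 -725129798778/611719515625; -725129798778/611719515625 2486186872596/611719515625] with trace 17265348009/3915004900 and determinant 194481/978751225
solving λ² − 17265348009/3915004900·λ + 194481/978751225 = 0 gives λ = 441/100, 1764/39150049
so κ_2 = √((441/100) / (1764/39150049)) = 312.8500
perturbation bound = 312.8500·1/532 = 0.5881

0.5881


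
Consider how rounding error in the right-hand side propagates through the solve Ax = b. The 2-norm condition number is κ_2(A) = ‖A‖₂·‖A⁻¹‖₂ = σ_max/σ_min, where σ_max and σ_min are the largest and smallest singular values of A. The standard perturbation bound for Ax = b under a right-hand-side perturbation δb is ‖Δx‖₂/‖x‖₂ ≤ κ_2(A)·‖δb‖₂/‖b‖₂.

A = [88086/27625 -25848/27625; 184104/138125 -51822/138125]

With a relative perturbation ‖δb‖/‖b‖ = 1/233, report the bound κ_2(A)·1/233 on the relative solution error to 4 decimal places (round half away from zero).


1.0944

AᵀA = [1348360164/112890625 -393265152/112890625; -393265152/112890625 114724836/112890625]; tr = 2340936/180625, det = 11664/4515625
λ_max, λ_min = (2340936/180625 ± √5479644266496/32625390625)/2 = 324/25, 36/180625
κ_2(A) = √(λ_max/λ_min) = √((324/25) / (36/180625)) = 255.0000
perturbation bound = 255.0000·1/233 = 1.0944


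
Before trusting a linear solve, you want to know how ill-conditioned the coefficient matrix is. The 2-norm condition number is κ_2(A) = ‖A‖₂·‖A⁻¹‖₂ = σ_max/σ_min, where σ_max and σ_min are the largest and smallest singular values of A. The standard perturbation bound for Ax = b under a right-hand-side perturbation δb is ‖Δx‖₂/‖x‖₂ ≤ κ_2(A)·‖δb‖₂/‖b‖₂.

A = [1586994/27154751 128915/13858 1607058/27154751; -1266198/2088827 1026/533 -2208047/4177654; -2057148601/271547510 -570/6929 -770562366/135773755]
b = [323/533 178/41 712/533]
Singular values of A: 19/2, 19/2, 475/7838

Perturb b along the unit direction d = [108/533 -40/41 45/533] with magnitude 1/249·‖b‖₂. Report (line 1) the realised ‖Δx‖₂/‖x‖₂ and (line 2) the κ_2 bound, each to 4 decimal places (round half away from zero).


0.0046
0.6296

from the listed singular values, σ₁ = 19/2, σ_n = 475/7838
κ_2(A) = (19/2) / (475/7838) = 156.7600
worst-case relative error ≤ 156.7600 × 1/249 = 0.6296
solve Ax = b  →  x = [39.4600 0.1538 -52.9103]
‖b‖₂ = 4.5826 and ‖x‖₂ = 66.0046
with δb = [0.0037 -0.0180 0.0016], A·Δx = δb → ‖Δx‖ = 0.3037
relative error = 0.0046
realised/bound (from unrounded values) ≈ 0.0073


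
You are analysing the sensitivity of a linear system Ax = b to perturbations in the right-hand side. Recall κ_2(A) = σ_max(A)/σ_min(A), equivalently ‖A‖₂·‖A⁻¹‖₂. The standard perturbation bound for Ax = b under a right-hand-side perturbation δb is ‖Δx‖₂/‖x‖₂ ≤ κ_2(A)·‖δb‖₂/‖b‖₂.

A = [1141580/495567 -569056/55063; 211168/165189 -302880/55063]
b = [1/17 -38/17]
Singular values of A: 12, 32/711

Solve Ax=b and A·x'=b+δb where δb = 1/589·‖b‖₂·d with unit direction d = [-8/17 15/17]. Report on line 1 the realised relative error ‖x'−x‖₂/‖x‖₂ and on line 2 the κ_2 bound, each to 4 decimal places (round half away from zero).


0.0019
0.4527

from the listed singular values, σ₁ = 12, σ_n = 32/711
κ = σ_max/σ_min = 12/(32/711) = 266.6250
κ_2(A)·‖δb‖/‖b‖ = 0.4527
solve Ax = b  →  x = [-43.3720 -9.6733]
‖b‖₂ = 2.2361 and ‖x‖₂ = 44.4376
re-solving with b+δb shifts x by Δx of norm 0.0844
realised ‖Δx‖/‖x‖ = 0.0019
realised/bound (from unrounded values) ≈ 0.0042


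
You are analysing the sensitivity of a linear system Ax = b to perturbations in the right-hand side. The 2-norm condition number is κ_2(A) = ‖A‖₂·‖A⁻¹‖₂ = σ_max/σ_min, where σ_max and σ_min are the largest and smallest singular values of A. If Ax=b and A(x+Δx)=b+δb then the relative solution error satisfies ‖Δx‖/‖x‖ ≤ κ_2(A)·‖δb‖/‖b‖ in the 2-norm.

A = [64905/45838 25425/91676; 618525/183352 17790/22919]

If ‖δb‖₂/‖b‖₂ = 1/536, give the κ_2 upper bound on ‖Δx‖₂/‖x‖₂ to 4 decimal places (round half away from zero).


0.1604

form AᵀA = [2662578225/198922816 74874375/24865352; 74874375/24865352 33788025/49730704] with trace 1664325/118336 and determinant 50625/1893376
char-poly roots: 225/16 and 225/118336
so κ_2 = √((225/16) / (225/118336)) = 86.0000
worst-case relative error ≤ 86.0000 × 1/536 = 0.1604


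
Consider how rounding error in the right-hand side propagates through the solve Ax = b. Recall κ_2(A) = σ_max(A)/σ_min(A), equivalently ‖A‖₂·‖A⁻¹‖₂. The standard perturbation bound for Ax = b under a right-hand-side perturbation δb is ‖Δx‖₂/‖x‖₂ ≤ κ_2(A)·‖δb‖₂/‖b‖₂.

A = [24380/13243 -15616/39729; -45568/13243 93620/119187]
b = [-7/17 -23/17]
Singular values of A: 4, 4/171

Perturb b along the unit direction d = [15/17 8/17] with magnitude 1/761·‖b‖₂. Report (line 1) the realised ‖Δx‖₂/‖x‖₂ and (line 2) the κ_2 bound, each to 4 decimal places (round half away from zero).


from the listed singular values, σ₁ = 4, σ_n = 4/171
κ = σ_max/σ_min = 4/(4/171) = 171.0000
perturbation bound = 171.0000·1/761 = 0.2247
solve Ax = b  →  x = [-9.1402 -41.7622]
2-norm of b is 1.4142; of x, 42.7507
re-solving with b+δb shifts x by Δx of norm 0.0794
dividing the unrounded norms, ‖Δx‖/‖x‖ = 0.0019
tightness: 0.0019 against a bound of 0.2247 (unrounded ratio ≈ 0.0083)

0.0019
0.2247


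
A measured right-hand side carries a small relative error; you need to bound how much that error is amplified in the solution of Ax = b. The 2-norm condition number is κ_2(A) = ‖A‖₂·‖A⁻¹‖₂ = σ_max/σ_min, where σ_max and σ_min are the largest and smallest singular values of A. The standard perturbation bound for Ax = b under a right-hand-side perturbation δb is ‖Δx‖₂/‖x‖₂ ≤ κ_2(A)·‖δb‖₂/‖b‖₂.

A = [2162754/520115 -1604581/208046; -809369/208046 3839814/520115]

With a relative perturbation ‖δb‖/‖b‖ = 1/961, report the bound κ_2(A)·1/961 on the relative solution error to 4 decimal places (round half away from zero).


form AᵀA = [41720539729/1286656900 -782180784/12866569; -782180784/12866569 146663128249/1286656900] with trace 325923301/2226050 and determinant 214358881/445210000
λ_max, λ_min = (325923301/2226050 ± √1062164546629956/49552986025)/2 = 14641/100, 14641/4452100
κ_2(A) = √(λ_max/λ_min) = √((14641/100) / (14641/4452100)) = 211.0000
κ_2(A)·‖δb‖/‖b‖ = 0.2196

0.2196


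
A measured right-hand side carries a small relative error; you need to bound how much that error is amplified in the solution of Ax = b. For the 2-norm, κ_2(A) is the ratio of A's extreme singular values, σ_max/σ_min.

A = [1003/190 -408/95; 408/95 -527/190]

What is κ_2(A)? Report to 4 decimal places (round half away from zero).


AᵀA = [334373/7220 -62424/1805; -62424/1805 188717/7220]; tr = 52309/722, det = 83521/5776
eigenvalues of AᵀA: λ = (tr ± √(tr²−4·det))/2 = 289/4, 289/1444
σ_max=√(289/4)=(17/2), σ_min=√(289/1444)=(17/38) → κ = 19.0000

19.0000


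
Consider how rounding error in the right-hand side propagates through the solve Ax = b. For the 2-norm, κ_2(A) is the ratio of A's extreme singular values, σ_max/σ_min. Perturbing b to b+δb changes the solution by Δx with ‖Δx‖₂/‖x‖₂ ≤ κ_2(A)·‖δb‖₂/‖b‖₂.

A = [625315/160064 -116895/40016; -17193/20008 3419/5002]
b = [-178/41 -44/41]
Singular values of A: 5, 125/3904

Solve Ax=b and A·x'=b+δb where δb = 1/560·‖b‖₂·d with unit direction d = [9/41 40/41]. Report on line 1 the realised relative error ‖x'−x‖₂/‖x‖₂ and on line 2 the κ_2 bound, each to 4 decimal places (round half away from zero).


0.0040
0.2789

largest singular value 5, smallest 125/3904
condition number: 5 ÷ (125/3904) = 156.1600
κ_2(A)·‖δb‖/‖b‖ = 0.2789
solve Ax = b  →  x = [-38.1184 -49.4912]
‖b‖ = 4.4721, ‖x‖ = 62.4691
δb = ε·‖b‖·d = [0.0018 0.0078]; solving A·Δx = δb gives ‖Δx‖ = 0.2494
relative error = 0.0040
so the bound overstates the realised error by a factor of ≈ 69.8426 (computed from the unrounded values)


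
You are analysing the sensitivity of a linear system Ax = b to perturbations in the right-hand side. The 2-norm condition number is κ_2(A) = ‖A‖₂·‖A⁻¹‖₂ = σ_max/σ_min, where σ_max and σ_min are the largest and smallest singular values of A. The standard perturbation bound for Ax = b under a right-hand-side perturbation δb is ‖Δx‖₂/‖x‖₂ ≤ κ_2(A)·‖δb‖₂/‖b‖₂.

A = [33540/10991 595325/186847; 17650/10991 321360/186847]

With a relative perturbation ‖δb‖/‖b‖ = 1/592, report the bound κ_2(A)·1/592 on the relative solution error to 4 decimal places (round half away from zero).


form AᵀA = [49532900/4165589 52006500/4165589; 52006500/4165589 54609725/4165589] with trace 3591125/143641 and determinant 2500/143641
solving λ² − 3591125/143641·λ + 2500/143641 = 0 gives λ = 25, 100/143641
κ = σ_max/σ_min = 5/(10/379) = 189.5000
κ_2(A)·‖δb‖/‖b‖ = 0.3201

0.3201


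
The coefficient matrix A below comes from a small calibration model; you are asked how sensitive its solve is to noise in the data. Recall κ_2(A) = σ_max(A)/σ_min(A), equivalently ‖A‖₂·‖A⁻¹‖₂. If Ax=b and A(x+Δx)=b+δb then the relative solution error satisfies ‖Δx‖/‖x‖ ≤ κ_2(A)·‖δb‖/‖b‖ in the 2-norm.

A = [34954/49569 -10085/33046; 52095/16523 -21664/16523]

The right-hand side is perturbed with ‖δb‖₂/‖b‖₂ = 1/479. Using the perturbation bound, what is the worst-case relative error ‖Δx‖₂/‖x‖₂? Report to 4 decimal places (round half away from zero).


AᵀA = [15256861/1461681 -2118985/487227; -2118985/487227 1177289/649636]; tr = 423805/34596, det = 49/34596
λ_max, λ_min = (423805/34596 ± √179603897209/1196883216)/2 = 49/4, 1/8649
κ = σ_max/σ_min = (7/2)/(1/93) = 325.5000
perturbation bound = 325.5000·1/479 = 0.6795

0.6795


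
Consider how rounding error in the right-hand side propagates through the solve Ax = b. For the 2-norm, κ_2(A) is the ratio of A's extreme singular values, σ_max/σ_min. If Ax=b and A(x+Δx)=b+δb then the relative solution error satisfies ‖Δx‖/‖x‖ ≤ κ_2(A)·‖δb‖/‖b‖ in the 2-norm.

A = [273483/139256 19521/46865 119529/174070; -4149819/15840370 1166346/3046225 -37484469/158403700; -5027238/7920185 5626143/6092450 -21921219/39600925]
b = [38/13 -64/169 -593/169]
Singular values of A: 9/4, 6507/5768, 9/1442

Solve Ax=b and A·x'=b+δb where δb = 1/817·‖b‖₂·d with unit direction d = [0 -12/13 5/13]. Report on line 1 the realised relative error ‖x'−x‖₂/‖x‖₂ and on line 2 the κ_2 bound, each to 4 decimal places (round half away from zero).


from the listed singular values, σ₁ = 9/4, σ_n = 9/1442
κ_2(A) = (9/4) / (9/1442) = 360.5000
κ_2(A)·‖δb‖/‖b‖ = 0.4412
solve Ax = b  →  x = [60.6091 -46.5642 -140.8396]
2-norm of b is 4.5826; of x, 160.2419
re-solving with b+δb shifts x by Δx of norm 0.8987
realised ‖Δx‖/‖x‖ = 0.0056
so the bound overstates the realised error by a factor of ≈ 78.6772 (computed from the unrounded values)

0.0056
0.4412


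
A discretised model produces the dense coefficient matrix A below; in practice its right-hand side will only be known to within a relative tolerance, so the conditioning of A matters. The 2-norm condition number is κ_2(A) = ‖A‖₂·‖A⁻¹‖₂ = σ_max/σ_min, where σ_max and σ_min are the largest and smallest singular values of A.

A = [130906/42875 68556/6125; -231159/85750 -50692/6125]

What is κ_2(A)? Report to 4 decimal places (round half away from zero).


42.8750

M = AᵀA = [975840053/58824500 118666782/2100875; 118666782/2100875 58156832/300125]. tr(M)=98996633/470596, det(M)=2829124/117649
char-poly roots: 841/4 and 13456/117649
so κ_2 = √((841/4) / (13456/117649)) = 42.8750


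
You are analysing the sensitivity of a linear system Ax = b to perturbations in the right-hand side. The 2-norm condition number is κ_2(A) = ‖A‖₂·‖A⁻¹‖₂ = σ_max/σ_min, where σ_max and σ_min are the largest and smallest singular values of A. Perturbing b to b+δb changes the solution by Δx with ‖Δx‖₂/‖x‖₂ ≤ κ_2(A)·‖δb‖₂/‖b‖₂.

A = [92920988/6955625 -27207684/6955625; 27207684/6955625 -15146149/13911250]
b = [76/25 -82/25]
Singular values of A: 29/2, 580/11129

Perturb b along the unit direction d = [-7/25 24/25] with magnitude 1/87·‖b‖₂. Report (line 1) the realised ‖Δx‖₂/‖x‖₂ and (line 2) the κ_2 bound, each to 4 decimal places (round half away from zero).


0.0129
3.1980

σ_max = 29/2, σ_min = 580/11129
condition number: (29/2) ÷ (580/11129) = 278.2250
bound on ‖Δx‖/‖x‖: κ·ε = 278.2250·1/87 = 3.1980
solve Ax = b  →  x = [-21.3581 -73.7203]
‖b‖₂ = 4.4721 and ‖x‖₂ = 76.7518
Δx = A⁻¹·δb where δb = 1/87·4.4721·d; ‖Δx‖ = 0.9863
realised ‖Δx‖/‖x‖ = 0.0129
realised/bound (from unrounded values) ≈ 0.0040


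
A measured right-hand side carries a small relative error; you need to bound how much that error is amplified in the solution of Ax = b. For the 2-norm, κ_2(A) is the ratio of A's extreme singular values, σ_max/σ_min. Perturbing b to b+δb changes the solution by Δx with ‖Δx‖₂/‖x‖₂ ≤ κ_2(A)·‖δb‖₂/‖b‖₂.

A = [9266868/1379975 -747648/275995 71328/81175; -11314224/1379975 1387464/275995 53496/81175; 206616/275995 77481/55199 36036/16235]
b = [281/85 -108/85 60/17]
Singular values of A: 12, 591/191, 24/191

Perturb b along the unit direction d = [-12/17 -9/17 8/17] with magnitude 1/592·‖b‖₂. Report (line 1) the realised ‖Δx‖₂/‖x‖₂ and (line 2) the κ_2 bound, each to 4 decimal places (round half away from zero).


σ_max = 12, σ_min = 24/191
κ_2(A) = 12 / (24/191) = 95.5000
bound on ‖Δx‖/‖x‖: κ·ε = 95.5000·1/592 = 0.1613
solve Ax = b  →  x = [0.5856 0.5667 1.0342]
2-norm of b is 5.0000; of x, 1.3167
δb = ε·‖b‖·d = [-0.0060 -0.0045 0.0040]; solving A·Δx = δb gives ‖Δx‖ = 0.0672
dividing the unrounded norms, ‖Δx‖/‖x‖ = 0.0510
tightness: 0.0510 against a bound of 0.1613 (unrounded ratio ≈ 0.3165)

0.0510
0.1613


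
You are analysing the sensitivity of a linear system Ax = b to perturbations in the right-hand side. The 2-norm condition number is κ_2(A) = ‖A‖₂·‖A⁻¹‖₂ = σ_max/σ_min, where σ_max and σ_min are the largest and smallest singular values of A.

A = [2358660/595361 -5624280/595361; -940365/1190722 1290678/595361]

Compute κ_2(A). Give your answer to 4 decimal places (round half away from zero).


97.7375

M = AᵀA = [13764065625/843437764 -8252598735/210859441; -8252598735/210859441 19808670564/210859441]. tr(M)=550288449/4990756, det(M)=1587600/1247689
eigenvalues of AᵀA: λ = (tr ± √(tr²−4·det))/2 = 441/4, 14400/1247689
κ = σ_max/σ_min = (21/2)/(120/1117) = 97.7375


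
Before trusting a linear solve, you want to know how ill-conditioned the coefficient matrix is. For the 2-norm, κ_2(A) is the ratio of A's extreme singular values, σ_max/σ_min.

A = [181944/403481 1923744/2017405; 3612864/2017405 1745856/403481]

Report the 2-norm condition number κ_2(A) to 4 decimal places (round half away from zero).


M = AᵀA = [8257214016/2421132025 792094464/96845281; 792094464/96845281 47531897856/2421132025]. tr(M)=330113088/14326225, det(M)=21233664/358155625
λ_max, λ_min = (330113088/14326225 ± √4357039165968384/8209628910025)/2 = 576/25, 36864/14326225
κ = σ_max/σ_min = (24/5)/(192/3785) = 94.6250

94.6250


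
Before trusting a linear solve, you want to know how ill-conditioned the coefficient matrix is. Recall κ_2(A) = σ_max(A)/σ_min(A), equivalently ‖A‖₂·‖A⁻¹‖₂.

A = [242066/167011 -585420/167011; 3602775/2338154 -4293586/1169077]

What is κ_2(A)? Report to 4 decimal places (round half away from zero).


387.6250

form AᵀA = [29090123161/6500551876 -17453288655/1625137969; -17453288655/1625137969 41888219956/1625137969] with trace 1163568065/38464804 and determinant 58564/9616201
char-poly roots: 121/4 and 1936/9616201
σ_max=√(121/4)=(11/2), σ_min=√(1936/9616201)=(44/3101) → κ = 387.6250


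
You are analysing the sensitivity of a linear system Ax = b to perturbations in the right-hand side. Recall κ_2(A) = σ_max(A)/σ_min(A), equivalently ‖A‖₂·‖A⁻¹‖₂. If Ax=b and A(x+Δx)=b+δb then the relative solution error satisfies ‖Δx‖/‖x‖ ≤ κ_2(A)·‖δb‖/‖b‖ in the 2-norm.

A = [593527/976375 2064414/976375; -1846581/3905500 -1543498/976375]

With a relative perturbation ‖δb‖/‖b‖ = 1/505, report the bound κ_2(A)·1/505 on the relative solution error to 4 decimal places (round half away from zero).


0.3867

M = AᵀA = [361850007409/610117210000 155026717461/76264651250; 155026717461/76264651250 265767649576/38132325625]. tr(M)=7382611841/976187536, det(M)=366025/244046884
eigenvalues of AᵀA: λ = (tr ± √(tr²−4·det))/2 = 121/16, 12100/61011721
σ_max=√(121/16)=(11/4), σ_min=√(12100/61011721)=(110/7811) → κ = 195.2750
worst-case relative error ≤ 195.2750 × 1/505 = 0.3867


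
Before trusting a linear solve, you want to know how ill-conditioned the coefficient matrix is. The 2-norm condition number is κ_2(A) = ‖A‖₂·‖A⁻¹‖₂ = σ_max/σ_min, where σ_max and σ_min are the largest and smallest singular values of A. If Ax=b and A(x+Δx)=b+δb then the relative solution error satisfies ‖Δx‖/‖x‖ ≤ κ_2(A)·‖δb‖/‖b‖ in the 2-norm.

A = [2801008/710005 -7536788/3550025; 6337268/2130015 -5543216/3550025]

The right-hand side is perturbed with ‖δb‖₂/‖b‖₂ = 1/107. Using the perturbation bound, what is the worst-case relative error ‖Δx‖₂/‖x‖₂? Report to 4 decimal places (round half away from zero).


AᵀA = [4430871121936/181478556009 -3938426232832/302464260015; -3938426232832/302464260015 3501216679184/504107100025]; tr = 492327779104/15698837025, det = 15366400/627953481
λ_max, λ_min = (492327779104/15698837025 ± √242362518616550923042816/246453483937510850625)/2 = 784/25, 490000/627953481
κ_2(A) = √(λ_max/λ_min) = √((784/25) / (490000/627953481)) = 200.4720
worst-case relative error ≤ 200.4720 × 1/107 = 1.8736

1.8736


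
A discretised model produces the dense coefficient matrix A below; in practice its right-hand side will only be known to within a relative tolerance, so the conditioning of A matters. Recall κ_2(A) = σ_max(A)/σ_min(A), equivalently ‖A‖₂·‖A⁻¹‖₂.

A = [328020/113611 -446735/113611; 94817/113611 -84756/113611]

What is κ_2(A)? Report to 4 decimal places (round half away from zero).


M = AᵀA = [69355969/7678441 -91953792/7678441; -91953792/7678441 122995681/7678441]. tr(M)=192351650/7678441, det(M)=9765625/7678441
λ_max, λ_min = (192351650/7678441 ± √36699218156160000/58958456190481)/2 = 25, 390625/7678441
σ_max=√25=5, σ_min=√(390625/7678441)=(625/2771) → κ = 22.1680

22.1680


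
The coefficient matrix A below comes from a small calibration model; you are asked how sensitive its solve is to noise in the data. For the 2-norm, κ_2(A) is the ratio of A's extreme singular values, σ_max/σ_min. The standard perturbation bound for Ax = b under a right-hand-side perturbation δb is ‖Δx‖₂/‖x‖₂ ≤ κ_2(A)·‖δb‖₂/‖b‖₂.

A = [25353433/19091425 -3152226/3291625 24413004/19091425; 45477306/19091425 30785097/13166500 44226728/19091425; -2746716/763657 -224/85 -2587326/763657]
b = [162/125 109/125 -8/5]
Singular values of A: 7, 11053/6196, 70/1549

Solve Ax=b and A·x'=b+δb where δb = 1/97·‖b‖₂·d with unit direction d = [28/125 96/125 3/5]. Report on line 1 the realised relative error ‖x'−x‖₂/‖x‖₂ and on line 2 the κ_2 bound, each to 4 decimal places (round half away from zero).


0.8108
1.5969

σ_max = 7, σ_min = 70/1549
κ_2(A) = 7 / (70/1549) = 154.9000
κ_2(A)·‖δb‖/‖b‖ = 1.5969
solve Ax = b  →  x = [0.3736 -0.3602 0.3558]
2-norm of b is 2.2361; of x, 0.6292
δb = ε·‖b‖·d = [0.0052 0.0177 0.0138]; solving A·Δx = δb gives ‖Δx‖ = 0.5101
realised ‖Δx‖/‖x‖ = 0.8108
tightness: 0.8108 against a bound of 1.5969 (unrounded ratio ≈ 0.5077)


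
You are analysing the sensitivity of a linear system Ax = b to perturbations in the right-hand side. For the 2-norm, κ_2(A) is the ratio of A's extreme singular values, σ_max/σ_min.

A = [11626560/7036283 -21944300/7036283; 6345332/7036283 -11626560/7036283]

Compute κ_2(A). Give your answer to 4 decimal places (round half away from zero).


194.7760

M = AᵀA = [607059292816/171312382201 -1138100705280/171312382201; -1138100705280/171312382201 2134011072400/171312382201]. tr(M)=9484672544/592776409, det(M)=4000000/592776409
eigenvalues of AᵀA: λ = (tr ± √(tr²−4·det))/2 = 16, 250000/592776409
κ = σ_max/σ_min = 4/(500/24347) = 194.7760


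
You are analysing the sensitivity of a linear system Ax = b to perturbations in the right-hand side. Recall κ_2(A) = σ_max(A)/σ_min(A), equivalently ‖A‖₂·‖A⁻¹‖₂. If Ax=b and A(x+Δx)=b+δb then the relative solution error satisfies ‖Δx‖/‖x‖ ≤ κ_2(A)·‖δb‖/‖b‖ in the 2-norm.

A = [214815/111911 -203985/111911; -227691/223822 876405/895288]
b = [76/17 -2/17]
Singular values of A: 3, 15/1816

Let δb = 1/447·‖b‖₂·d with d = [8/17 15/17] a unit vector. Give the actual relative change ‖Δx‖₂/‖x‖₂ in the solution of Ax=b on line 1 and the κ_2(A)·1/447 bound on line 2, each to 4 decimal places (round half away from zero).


from the listed singular values, σ₁ = 3, σ_n = 15/1816
κ = σ_max/σ_min = 3/(15/1816) = 363.2000
κ_2(A)·‖δb‖/‖b‖ = 0.8125
solve Ax = b  →  x = [167.9540 174.4184]
‖b‖ = 4.4721, ‖x‖ = 242.1370
with δb = [0.0047 0.0088], A·Δx = δb → ‖Δx‖ = 1.2112
relative error = 0.0050
tightness: 0.0050 against a bound of 0.8125 (unrounded ratio ≈ 0.0062)

0.0050
0.8125
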